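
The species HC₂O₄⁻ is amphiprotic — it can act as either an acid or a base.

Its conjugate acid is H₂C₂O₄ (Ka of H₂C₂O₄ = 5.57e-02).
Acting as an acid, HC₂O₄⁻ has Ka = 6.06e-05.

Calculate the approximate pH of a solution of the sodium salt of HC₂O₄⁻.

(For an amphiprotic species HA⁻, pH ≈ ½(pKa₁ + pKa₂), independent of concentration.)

pKa₁ = -log(5.57e-02) = 1.25; pKa₂ = -log(6.06e-05) = 4.22. For an amphiprotic species, pH ≈ ½(pKa₁ + pKa₂) = ½(1.25 + 4.22) = 2.74.

pH = 2.74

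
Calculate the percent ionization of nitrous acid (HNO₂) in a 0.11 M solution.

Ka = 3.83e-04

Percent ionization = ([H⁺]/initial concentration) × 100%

Using Ka equilibrium: x² + Ka×x - Ka×C = 0. Solving: [H⁺] = 6.3021e-03. Percent = (6.3021e-03/0.11) × 100

Percent ionization = 5.73%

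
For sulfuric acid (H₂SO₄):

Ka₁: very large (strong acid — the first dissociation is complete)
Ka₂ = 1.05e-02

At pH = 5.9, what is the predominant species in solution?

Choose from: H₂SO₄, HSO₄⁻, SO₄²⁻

The first dissociation is complete, so H₂SO₄ itself is never the predominant species in water; pKa₂ = -log(1.05e-02) = 1.98. For a polyprotic acid the predominant species crosses at each pKa: below pKa_n the protonated form dominates, above it the deprotonated form does. At pH = 5.9, the predominant species is SO₄²⁻.

SO₄²⁻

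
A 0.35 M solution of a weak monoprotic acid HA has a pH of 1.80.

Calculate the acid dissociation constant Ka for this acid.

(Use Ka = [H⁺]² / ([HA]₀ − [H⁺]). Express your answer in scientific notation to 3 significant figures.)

[H⁺] = 10^(−pH) = 10^(−1.80) = 1.585e-02 M. For HA ⇌ H⁺ + A⁻, Ka = [H⁺][A⁻]/[HA] = [H⁺]² / ([HA]₀ − [H⁺]) = (1.585e-02)² / (0.35 − 1.585e-02) = 7.52e-04.

K_a = 7.52e-04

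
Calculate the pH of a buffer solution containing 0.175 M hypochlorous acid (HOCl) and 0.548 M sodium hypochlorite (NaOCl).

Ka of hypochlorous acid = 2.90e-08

pKa = -log(2.90e-08) = 7.54. pH = pKa + log([A⁻]/[HA]) = 7.54 + log(0.548/0.175)

pH = 8.03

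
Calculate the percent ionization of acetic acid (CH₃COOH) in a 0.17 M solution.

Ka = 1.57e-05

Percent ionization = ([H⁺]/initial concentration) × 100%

Using Ka equilibrium: x² + Ka×x - Ka×C = 0. Solving: [H⁺] = 1.6259e-03. Percent = (1.6259e-03/0.17) × 100

Percent ionization = 0.956%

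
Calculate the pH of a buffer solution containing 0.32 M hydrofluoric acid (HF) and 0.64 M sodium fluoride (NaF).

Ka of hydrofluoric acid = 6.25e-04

pKa = -log(6.25e-04) = 3.20. pH = pKa + log([A⁻]/[HA]) = 3.20 + log(0.64/0.32)

pH = 3.51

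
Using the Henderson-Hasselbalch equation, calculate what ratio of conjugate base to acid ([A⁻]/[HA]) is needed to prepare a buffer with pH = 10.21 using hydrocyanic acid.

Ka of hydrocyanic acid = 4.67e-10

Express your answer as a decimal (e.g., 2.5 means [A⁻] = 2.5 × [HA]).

pKa = -log(4.67e-10) = 9.3307. pH = pKa + log([A⁻]/[HA]), so log([A⁻]/[HA]) = pH − pKa = 10.21 − 9.3307 = 0.8793. [A⁻]/[HA] = 10^(0.8793) = 7.57

[A⁻]/[HA] = 7.57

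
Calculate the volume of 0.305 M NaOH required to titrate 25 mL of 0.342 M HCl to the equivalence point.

At equivalence: moles acid = moles base. moles HCl = 0.342 × 25/1000 = 0.00855 mol. V_base = moles / 0.305 × 1000 = 28.0 mL.

V_{base} = 28.0 mL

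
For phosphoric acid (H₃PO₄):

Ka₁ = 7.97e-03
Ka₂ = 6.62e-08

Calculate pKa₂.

pKa₂ = -log(Ka₂) = -log(6.62e-08) = 7.18.

pK_{a2} = 7.18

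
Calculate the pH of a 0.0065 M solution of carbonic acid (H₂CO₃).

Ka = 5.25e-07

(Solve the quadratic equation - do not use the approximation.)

x² + Ka×x - Ka×C = 0. Using quadratic formula: [H⁺] = 5.8155e-05

pH = 4.24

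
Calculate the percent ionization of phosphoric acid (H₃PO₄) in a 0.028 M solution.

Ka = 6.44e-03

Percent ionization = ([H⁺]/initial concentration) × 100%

Using Ka equilibrium: x² + Ka×x - Ka×C = 0. Solving: [H⁺] = 1.0589e-02. Percent = (1.0589e-02/0.028) × 100

Percent ionization = 37.8%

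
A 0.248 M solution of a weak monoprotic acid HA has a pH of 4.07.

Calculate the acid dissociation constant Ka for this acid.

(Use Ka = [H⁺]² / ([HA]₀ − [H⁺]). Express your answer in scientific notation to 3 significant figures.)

[H⁺] = 10^(−pH) = 10^(−4.07) = 8.511e-05 M. For HA ⇌ H⁺ + A⁻, Ka = [H⁺][A⁻]/[HA] = [H⁺]² / ([HA]₀ − [H⁺]) = (8.511e-05)² / (0.248 − 8.511e-05) = 2.92e-08.

K_a = 2.92e-08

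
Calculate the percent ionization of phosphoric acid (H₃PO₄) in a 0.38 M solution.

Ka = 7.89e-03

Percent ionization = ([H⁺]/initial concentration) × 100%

Using Ka equilibrium: x² + Ka×x - Ka×C = 0. Solving: [H⁺] = 5.0953e-02. Percent = (5.0953e-02/0.38) × 100

Percent ionization = 13.4%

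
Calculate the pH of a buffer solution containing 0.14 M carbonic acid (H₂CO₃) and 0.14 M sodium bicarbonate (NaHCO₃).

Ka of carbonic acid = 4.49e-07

pKa = -log(4.49e-07) = 6.35. pH = pKa + log([A⁻]/[HA]) = 6.35 + log(0.14/0.14)

pH = 6.35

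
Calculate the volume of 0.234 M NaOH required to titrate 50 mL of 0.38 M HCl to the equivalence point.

At equivalence: moles acid = moles base. moles HCl = 0.38 × 50/1000 = 0.019 mol. V_base = moles / 0.234 × 1000 = 81.2 mL.

V_{base} = 81.2 mL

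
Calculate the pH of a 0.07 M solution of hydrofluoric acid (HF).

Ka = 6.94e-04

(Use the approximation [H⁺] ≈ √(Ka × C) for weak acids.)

[H⁺] = √(Ka × C) = √(6.94e-04 × 0.07) = 6.9699e-03. pH = -log(6.9699e-03)

pH = 2.16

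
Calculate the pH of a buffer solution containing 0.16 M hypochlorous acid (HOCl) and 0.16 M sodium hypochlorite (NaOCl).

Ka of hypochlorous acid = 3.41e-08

pKa = -log(3.41e-08) = 7.47. pH = pKa + log([A⁻]/[HA]) = 7.47 + log(0.16/0.16)

pH = 7.47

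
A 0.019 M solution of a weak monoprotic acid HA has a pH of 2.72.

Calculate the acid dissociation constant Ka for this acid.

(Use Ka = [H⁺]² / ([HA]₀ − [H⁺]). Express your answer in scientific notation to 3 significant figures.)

[H⁺] = 10^(−pH) = 10^(−2.72) = 1.905e-03 M. For HA ⇌ H⁺ + A⁻, Ka = [H⁺][A⁻]/[HA] = [H⁺]² / ([HA]₀ − [H⁺]) = (1.905e-03)² / (0.019 − 1.905e-03) = 2.12e-04.

K_a = 2.12e-04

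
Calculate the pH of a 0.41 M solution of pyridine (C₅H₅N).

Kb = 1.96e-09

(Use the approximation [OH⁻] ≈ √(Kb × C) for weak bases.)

[OH⁻] = √(Kb × C) = √(1.96e-09 × 0.41) = 2.8348e-05. pOH = 4.55, pH = 14 - pOH

pH = 9.45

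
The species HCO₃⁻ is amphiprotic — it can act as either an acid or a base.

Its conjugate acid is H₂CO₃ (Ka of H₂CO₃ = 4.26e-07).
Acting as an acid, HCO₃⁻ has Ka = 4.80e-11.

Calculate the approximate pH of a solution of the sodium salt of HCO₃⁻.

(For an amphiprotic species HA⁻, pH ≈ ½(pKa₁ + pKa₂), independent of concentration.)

pKa₁ = -log(4.26e-07) = 6.37; pKa₂ = -log(4.80e-11) = 10.32. For an amphiprotic species, pH ≈ ½(pKa₁ + pKa₂) = ½(6.37 + 10.32) = 8.34.

pH = 8.34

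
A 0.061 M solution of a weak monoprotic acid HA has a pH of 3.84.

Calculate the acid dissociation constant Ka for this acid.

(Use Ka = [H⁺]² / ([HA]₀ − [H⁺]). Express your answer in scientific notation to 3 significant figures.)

[H⁺] = 10^(−pH) = 10^(−3.84) = 1.445e-04 M. For HA ⇌ H⁺ + A⁻, Ka = [H⁺][A⁻]/[HA] = [H⁺]² / ([HA]₀ − [H⁺]) = (1.445e-04)² / (0.061 − 1.445e-04) = 3.43e-07.

K_a = 3.43e-07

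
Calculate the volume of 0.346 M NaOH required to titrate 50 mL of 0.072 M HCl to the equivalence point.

At equivalence: moles acid = moles base. moles HCl = 0.072 × 50/1000 = 0.0036 mol. V_base = moles / 0.346 × 1000 = 10.4 mL.

V_{base} = 10.4 mL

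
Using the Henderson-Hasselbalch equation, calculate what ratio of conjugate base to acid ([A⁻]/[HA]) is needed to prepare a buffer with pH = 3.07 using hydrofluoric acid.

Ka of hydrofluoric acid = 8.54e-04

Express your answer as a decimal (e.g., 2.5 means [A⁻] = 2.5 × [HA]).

pKa = -log(8.54e-04) = 3.0685. pH = pKa + log([A⁻]/[HA]), so log([A⁻]/[HA]) = pH − pKa = 3.07 − 3.0685 = 0.0015. [A⁻]/[HA] = 10^(0.0015) = 1.00

[A⁻]/[HA] = 1.00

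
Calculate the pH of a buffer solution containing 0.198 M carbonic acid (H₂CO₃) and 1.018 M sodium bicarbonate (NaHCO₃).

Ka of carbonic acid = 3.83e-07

pKa = -log(3.83e-07) = 6.42. pH = pKa + log([A⁻]/[HA]) = 6.42 + log(1.018/0.198)

pH = 7.13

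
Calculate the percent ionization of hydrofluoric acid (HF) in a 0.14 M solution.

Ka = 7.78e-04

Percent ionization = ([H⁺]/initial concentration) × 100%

Using Ka equilibrium: x² + Ka×x - Ka×C = 0. Solving: [H⁺] = 1.0055e-02. Percent = (1.0055e-02/0.14) × 100

Percent ionization = 7.18%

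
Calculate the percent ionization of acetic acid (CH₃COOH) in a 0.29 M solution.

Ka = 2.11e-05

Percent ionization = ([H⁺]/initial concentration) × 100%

Using Ka equilibrium: x² + Ka×x - Ka×C = 0. Solving: [H⁺] = 2.4631e-03. Percent = (2.4631e-03/0.29) × 100

Percent ionization = 0.849%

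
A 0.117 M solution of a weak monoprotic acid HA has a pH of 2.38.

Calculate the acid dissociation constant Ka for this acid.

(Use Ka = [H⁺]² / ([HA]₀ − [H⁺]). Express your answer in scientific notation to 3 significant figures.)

[H⁺] = 10^(−pH) = 10^(−2.38) = 4.169e-03 M. For HA ⇌ H⁺ + A⁻, Ka = [H⁺][A⁻]/[HA] = [H⁺]² / ([HA]₀ − [H⁺]) = (4.169e-03)² / (0.117 − 4.169e-03) = 1.54e-04.

K_a = 1.54e-04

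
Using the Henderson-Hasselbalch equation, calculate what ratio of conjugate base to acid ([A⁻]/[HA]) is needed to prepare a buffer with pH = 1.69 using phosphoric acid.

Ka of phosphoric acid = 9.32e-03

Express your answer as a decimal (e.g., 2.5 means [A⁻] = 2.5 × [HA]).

pKa = -log(9.32e-03) = 2.0306. pH = pKa + log([A⁻]/[HA]), so log([A⁻]/[HA]) = pH − pKa = 1.69 − 2.0306 = -0.3406. [A⁻]/[HA] = 10^(-0.3406) = 0.456

[A⁻]/[HA] = 0.456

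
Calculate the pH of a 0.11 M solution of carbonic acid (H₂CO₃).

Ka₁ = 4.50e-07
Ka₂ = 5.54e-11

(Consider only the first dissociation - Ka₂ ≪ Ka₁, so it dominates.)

First dissociation dominates. From Ka₁ = [H⁺][HA⁻]/[H₂A], x² + Ka₁·x − Ka₁·C = 0 with C = 0.11 M and Ka₁ = 4.50e-07. Solving: [H⁺] = (−Ka₁ + √(Ka₁² + 4·Ka₁·C)) / 2 = 2.2226e-04 M. pH = -log(2.2226e-04) = 3.65.

pH = 3.65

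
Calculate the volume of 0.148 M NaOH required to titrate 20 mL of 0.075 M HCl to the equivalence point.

At equivalence: moles acid = moles base. moles HCl = 0.075 × 20/1000 = 0.0015 mol. V_base = moles / 0.148 × 1000 = 10.1 mL.

V_{base} = 10.1 mL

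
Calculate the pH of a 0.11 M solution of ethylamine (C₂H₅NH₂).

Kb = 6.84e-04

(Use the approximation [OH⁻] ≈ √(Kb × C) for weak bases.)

[OH⁻] = √(Kb × C) = √(6.84e-04 × 0.11) = 8.6741e-03. pOH = 2.06, pH = 14 - pOH

pH = 11.94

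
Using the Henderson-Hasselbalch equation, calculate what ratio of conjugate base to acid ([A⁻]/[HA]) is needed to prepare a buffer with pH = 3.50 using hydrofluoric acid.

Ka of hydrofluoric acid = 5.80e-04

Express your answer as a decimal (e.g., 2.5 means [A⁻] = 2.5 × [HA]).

pKa = -log(5.80e-04) = 3.2366. pH = pKa + log([A⁻]/[HA]), so log([A⁻]/[HA]) = pH − pKa = 3.50 − 3.2366 = 0.2634. [A⁻]/[HA] = 10^(0.2634) = 1.83

[A⁻]/[HA] = 1.83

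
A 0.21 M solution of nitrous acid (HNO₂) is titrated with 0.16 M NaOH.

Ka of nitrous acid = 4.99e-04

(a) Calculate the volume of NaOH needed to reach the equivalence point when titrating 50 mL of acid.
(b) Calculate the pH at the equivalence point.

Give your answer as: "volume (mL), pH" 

moles acid = 0.21 × 50/1000 = 0.0105 mol; V_base = moles/0.16 × 1000 = 65.6 mL. At equivalence only the conjugate base is present: [A⁻] = 0.0105/0.116 = 9.0811e-02 M. Kb = Kw/Ka = 2.00e-11; [OH⁻] = √(Kb × [A⁻]) = 1.3490e-06; pOH = 5.87; pH = 14 - pOH = 8.13.

V = 65.6 mL, pH = 8.13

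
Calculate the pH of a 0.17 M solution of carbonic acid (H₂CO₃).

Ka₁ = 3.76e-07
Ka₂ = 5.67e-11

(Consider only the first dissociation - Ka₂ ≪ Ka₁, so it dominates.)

First dissociation dominates. From Ka₁ = [H⁺][HA⁻]/[H₂A], x² + Ka₁·x − Ka₁·C = 0 with C = 0.17 M and Ka₁ = 3.76e-07. Solving: [H⁺] = (−Ka₁ + √(Ka₁² + 4·Ka₁·C)) / 2 = 2.5264e-04 M. pH = -log(2.5264e-04) = 3.60.

pH = 3.60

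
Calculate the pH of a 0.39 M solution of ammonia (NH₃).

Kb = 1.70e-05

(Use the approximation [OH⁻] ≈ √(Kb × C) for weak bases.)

[OH⁻] = √(Kb × C) = √(1.70e-05 × 0.39) = 2.5749e-03. pOH = 2.59, pH = 14 - pOH

pH = 11.41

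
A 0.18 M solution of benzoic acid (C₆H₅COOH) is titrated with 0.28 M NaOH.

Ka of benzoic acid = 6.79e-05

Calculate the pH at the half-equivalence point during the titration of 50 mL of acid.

At half-equivalence [HA] = [A⁻], so Henderson-Hasselbalch gives pH = pKa = -log(6.79e-05) = 4.17.

pH = pKa = 4.17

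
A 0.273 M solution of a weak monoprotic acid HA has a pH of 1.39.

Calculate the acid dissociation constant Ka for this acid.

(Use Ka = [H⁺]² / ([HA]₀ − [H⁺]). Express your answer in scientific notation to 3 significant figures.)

[H⁺] = 10^(−pH) = 10^(−1.39) = 4.074e-02 M. For HA ⇌ H⁺ + A⁻, Ka = [H⁺][A⁻]/[HA] = [H⁺]² / ([HA]₀ − [H⁺]) = (4.074e-02)² / (0.273 − 4.074e-02) = 7.15e-03.

K_a = 7.15e-03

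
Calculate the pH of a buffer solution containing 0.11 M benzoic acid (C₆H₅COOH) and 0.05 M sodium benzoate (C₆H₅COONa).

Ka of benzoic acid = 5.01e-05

pKa = -log(5.01e-05) = 4.30. pH = pKa + log([A⁻]/[HA]) = 4.30 + log(0.05/0.11)

pH = 3.96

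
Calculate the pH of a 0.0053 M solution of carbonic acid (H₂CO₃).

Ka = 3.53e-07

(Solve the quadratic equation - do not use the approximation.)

x² + Ka×x - Ka×C = 0. Using quadratic formula: [H⁺] = 4.3078e-05

pH = 4.37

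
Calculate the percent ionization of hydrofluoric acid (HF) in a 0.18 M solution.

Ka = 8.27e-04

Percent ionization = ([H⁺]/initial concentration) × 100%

Using Ka equilibrium: x² + Ka×x - Ka×C = 0. Solving: [H⁺] = 1.1794e-02. Percent = (1.1794e-02/0.18) × 100

Percent ionization = 6.55%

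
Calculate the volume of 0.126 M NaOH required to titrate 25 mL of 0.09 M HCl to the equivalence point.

At equivalence: moles acid = moles base. moles HCl = 0.09 × 25/1000 = 0.00225 mol. V_base = moles / 0.126 × 1000 = 17.9 mL.

V_{base} = 17.9 mL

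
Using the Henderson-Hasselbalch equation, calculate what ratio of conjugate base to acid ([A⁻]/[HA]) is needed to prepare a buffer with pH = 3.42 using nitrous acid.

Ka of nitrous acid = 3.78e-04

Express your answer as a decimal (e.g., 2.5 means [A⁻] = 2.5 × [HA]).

pKa = -log(3.78e-04) = 3.4225. pH = pKa + log([A⁻]/[HA]), so log([A⁻]/[HA]) = pH − pKa = 3.42 − 3.4225 = -0.0025. [A⁻]/[HA] = 10^(-0.0025) = 0.994

[A⁻]/[HA] = 0.994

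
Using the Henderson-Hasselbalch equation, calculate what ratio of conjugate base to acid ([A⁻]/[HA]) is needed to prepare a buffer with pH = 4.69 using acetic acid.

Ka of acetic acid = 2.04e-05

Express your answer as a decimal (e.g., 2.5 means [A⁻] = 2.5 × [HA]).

pKa = -log(2.04e-05) = 4.6904. pH = pKa + log([A⁻]/[HA]), so log([A⁻]/[HA]) = pH − pKa = 4.69 − 4.6904 = -0.0004. [A⁻]/[HA] = 10^(-0.0004) = 0.999

[A⁻]/[HA] = 0.999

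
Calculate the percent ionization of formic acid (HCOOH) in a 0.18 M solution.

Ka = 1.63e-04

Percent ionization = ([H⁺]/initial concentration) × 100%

Using Ka equilibrium: x² + Ka×x - Ka×C = 0. Solving: [H⁺] = 5.3358e-03. Percent = (5.3358e-03/0.18) × 100

Percent ionization = 2.96%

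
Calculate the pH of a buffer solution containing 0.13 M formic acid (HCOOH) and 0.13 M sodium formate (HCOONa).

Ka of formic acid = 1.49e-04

pKa = -log(1.49e-04) = 3.83. pH = pKa + log([A⁻]/[HA]) = 3.83 + log(0.13/0.13)

pH = 3.83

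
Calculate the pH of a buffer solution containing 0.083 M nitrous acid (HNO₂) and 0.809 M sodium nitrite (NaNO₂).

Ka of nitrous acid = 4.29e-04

pKa = -log(4.29e-04) = 3.37. pH = pKa + log([A⁻]/[HA]) = 3.37 + log(0.809/0.083)

pH = 4.36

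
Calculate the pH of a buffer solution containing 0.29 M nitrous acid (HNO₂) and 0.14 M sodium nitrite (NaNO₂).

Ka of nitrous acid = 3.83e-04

pKa = -log(3.83e-04) = 3.42. pH = pKa + log([A⁻]/[HA]) = 3.42 + log(0.14/0.29)

pH = 3.10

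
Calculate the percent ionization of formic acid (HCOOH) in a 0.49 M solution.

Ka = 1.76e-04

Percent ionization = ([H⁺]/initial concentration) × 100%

Using Ka equilibrium: x² + Ka×x - Ka×C = 0. Solving: [H⁺] = 9.1990e-03. Percent = (9.1990e-03/0.49) × 100

Percent ionization = 1.88%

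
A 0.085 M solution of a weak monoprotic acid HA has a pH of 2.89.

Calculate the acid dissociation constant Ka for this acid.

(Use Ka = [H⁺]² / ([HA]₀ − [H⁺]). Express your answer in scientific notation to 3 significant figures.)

[H⁺] = 10^(−pH) = 10^(−2.89) = 1.288e-03 M. For HA ⇌ H⁺ + A⁻, Ka = [H⁺][A⁻]/[HA] = [H⁺]² / ([HA]₀ − [H⁺]) = (1.288e-03)² / (0.085 − 1.288e-03) = 1.98e-05.

K_a = 1.98e-05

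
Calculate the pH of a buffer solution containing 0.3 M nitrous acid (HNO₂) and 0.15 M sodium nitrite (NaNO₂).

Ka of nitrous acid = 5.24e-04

pKa = -log(5.24e-04) = 3.28. pH = pKa + log([A⁻]/[HA]) = 3.28 + log(0.15/0.3)

pH = 2.98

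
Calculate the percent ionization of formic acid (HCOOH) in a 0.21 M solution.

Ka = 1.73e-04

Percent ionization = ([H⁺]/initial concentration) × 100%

Using Ka equilibrium: x² + Ka×x - Ka×C = 0. Solving: [H⁺] = 5.9416e-03. Percent = (5.9416e-03/0.21) × 100

Percent ionization = 2.83%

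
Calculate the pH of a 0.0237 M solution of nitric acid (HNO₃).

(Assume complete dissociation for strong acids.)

[H⁺] = 0.0237 M for strong acid. pH = -log[H⁺] = -log(0.0237)

pH = 1.63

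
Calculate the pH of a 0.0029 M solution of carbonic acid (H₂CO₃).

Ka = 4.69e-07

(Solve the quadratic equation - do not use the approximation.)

x² + Ka×x - Ka×C = 0. Using quadratic formula: [H⁺] = 3.6646e-05

pH = 4.44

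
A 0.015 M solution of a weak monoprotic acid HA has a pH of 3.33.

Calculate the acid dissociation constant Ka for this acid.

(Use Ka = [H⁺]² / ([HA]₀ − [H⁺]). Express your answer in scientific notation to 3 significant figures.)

[H⁺] = 10^(−pH) = 10^(−3.33) = 4.677e-04 M. For HA ⇌ H⁺ + A⁻, Ka = [H⁺][A⁻]/[HA] = [H⁺]² / ([HA]₀ − [H⁺]) = (4.677e-04)² / (0.015 − 4.677e-04) = 1.51e-05.

K_a = 1.51e-05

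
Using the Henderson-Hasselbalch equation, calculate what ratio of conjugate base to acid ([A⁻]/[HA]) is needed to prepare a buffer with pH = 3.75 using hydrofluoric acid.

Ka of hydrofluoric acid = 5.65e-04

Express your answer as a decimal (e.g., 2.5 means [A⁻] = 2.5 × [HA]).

pKa = -log(5.65e-04) = 3.2480. pH = pKa + log([A⁻]/[HA]), so log([A⁻]/[HA]) = pH − pKa = 3.75 − 3.2480 = 0.5020. [A⁻]/[HA] = 10^(0.5020) = 3.18

[A⁻]/[HA] = 3.18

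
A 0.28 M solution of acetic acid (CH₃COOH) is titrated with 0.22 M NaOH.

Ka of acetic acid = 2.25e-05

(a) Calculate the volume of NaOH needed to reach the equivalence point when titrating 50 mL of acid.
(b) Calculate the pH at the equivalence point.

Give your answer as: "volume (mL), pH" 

moles acid = 0.28 × 50/1000 = 0.014 mol; V_base = moles/0.22 × 1000 = 63.6 mL. At equivalence only the conjugate base is present: [A⁻] = 0.014/0.114 = 1.2320e-01 M. Kb = Kw/Ka = 4.44e-10; [OH⁻] = √(Kb × [A⁻]) = 7.3997e-06; pOH = 5.13; pH = 14 - pOH = 8.87.

V = 63.6 mL, pH = 8.87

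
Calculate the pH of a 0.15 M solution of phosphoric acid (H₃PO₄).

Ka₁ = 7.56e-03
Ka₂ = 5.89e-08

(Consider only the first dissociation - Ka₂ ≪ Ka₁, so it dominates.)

First dissociation dominates. From Ka₁ = [H⁺][HA⁻]/[H₂A], x² + Ka₁·x − Ka₁·C = 0 with C = 0.15 M and Ka₁ = 7.56e-03. Solving: [H⁺] = (−Ka₁ + √(Ka₁² + 4·Ka₁·C)) / 2 = 3.0106e-02 M. pH = -log(3.0106e-02) = 1.52.

pH = 1.52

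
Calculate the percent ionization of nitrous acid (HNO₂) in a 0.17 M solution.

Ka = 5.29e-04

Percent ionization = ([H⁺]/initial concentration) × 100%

Using Ka equilibrium: x² + Ka×x - Ka×C = 0. Solving: [H⁺] = 9.2223e-03. Percent = (9.2223e-03/0.17) × 100

Percent ionization = 5.42%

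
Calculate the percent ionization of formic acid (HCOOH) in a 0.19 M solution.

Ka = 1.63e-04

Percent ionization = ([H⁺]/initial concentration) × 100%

Using Ka equilibrium: x² + Ka×x - Ka×C = 0. Solving: [H⁺] = 5.4842e-03. Percent = (5.4842e-03/0.19) × 100

Percent ionization = 2.89%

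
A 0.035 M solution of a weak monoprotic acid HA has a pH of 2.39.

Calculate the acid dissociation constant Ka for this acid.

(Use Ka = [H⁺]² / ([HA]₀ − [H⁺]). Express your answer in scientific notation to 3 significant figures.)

[H⁺] = 10^(−pH) = 10^(−2.39) = 4.074e-03 M. For HA ⇌ H⁺ + A⁻, Ka = [H⁺][A⁻]/[HA] = [H⁺]² / ([HA]₀ − [H⁺]) = (4.074e-03)² / (0.035 − 4.074e-03) = 5.37e-04.

K_a = 5.37e-04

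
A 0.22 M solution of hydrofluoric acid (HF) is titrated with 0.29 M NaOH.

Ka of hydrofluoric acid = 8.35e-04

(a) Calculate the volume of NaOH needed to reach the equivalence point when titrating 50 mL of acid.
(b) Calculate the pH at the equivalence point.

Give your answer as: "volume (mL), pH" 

moles acid = 0.22 × 50/1000 = 0.011 mol; V_base = moles/0.29 × 1000 = 37.9 mL. At equivalence only the conjugate base is present: [A⁻] = 0.011/0.088 = 1.2510e-01 M. Kb = Kw/Ka = 1.20e-11; [OH⁻] = √(Kb × [A⁻]) = 1.2240e-06; pOH = 5.91; pH = 14 - pOH = 8.09.

V = 37.9 mL, pH = 8.09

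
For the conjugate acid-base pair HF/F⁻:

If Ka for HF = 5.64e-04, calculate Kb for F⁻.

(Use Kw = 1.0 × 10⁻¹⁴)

For a conjugate pair Ka × Kb = Kw, so Kb = Kw/Ka = 1.0 × 10⁻¹⁴ / 5.64e-04 = 1.77e-11.

K_b = 1.77e-11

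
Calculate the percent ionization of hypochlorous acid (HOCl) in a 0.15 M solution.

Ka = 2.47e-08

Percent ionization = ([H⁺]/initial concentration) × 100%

Using Ka equilibrium: x² + Ka×x - Ka×C = 0. Solving: [H⁺] = 6.0856e-05. Percent = (6.0856e-05/0.15) × 100

Percent ionization = 0.0406%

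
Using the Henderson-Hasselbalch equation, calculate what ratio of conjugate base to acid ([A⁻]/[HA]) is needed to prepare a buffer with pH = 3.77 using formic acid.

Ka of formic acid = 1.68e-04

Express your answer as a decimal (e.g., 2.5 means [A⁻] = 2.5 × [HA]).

pKa = -log(1.68e-04) = 3.7747. pH = pKa + log([A⁻]/[HA]), so log([A⁻]/[HA]) = pH − pKa = 3.77 − 3.7747 = -0.0047. [A⁻]/[HA] = 10^(-0.0047) = 0.989

[A⁻]/[HA] = 0.989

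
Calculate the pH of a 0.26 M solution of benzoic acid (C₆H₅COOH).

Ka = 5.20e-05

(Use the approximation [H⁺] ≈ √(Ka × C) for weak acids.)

[H⁺] = √(Ka × C) = √(5.20e-05 × 0.26) = 3.6770e-03. pH = -log(3.6770e-03)

pH = 2.43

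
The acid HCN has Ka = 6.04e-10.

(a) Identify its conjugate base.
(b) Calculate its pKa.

(a) The conjugate base is formed by removing one H⁺ from HCN, giving CN⁻. (b) pKa = -log(Ka) = -log(6.04e-10) = 9.22.

Conjugate base: CN⁻; pK_a = 9.22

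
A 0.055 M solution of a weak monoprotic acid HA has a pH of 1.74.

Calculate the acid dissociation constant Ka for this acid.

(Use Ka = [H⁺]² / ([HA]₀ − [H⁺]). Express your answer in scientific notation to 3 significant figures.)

[H⁺] = 10^(−pH) = 10^(−1.74) = 1.820e-02 M. For HA ⇌ H⁺ + A⁻, Ka = [H⁺][A⁻]/[HA] = [H⁺]² / ([HA]₀ − [H⁺]) = (1.820e-02)² / (0.055 − 1.820e-02) = 9.00e-03.

K_a = 9.00e-03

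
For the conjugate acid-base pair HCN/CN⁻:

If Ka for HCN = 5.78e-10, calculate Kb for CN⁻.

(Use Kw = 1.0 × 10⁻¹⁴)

For a conjugate pair Ka × Kb = Kw, so Kb = Kw/Ka = 1.0 × 10⁻¹⁴ / 5.78e-10 = 1.73e-05.

K_b = 1.73e-05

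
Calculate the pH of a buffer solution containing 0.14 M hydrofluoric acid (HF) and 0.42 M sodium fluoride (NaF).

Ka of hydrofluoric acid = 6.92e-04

pKa = -log(6.92e-04) = 3.16. pH = pKa + log([A⁻]/[HA]) = 3.16 + log(0.42/0.14)

pH = 3.64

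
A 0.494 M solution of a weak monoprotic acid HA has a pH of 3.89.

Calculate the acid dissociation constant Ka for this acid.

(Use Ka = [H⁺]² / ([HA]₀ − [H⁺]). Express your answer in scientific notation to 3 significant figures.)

[H⁺] = 10^(−pH) = 10^(−3.89) = 1.288e-04 M. For HA ⇌ H⁺ + A⁻, Ka = [H⁺][A⁻]/[HA] = [H⁺]² / ([HA]₀ − [H⁺]) = (1.288e-04)² / (0.494 − 1.288e-04) = 3.36e-08.

K_a = 3.36e-08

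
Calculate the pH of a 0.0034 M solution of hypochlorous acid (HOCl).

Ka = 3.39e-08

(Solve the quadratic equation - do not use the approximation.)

x² + Ka×x - Ka×C = 0. Using quadratic formula: [H⁺] = 1.0719e-05

pH = 4.97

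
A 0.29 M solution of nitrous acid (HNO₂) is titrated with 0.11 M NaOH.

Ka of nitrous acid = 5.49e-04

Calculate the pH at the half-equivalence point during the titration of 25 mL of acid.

At half-equivalence [HA] = [A⁻], so Henderson-Hasselbalch gives pH = pKa = -log(5.49e-04) = 3.26.

pH = pKa = 3.26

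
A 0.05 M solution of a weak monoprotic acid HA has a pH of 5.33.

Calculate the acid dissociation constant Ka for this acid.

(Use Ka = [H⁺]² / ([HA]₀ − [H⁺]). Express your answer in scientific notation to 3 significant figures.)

[H⁺] = 10^(−pH) = 10^(−5.33) = 4.677e-06 M. For HA ⇌ H⁺ + A⁻, Ka = [H⁺][A⁻]/[HA] = [H⁺]² / ([HA]₀ − [H⁺]) = (4.677e-06)² / (0.05 − 4.677e-06) = 4.38e-10.

K_a = 4.38e-10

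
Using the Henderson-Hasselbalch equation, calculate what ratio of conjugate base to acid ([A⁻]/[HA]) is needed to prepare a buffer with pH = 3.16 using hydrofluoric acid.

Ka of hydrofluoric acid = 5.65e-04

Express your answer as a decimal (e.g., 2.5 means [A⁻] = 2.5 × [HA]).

pKa = -log(5.65e-04) = 3.2480. pH = pKa + log([A⁻]/[HA]), so log([A⁻]/[HA]) = pH − pKa = 3.16 − 3.2480 = -0.0880. [A⁻]/[HA] = 10^(-0.0880) = 0.817

[A⁻]/[HA] = 0.817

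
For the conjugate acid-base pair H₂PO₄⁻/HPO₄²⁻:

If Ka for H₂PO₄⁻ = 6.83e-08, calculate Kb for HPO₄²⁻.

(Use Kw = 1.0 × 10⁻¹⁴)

For a conjugate pair Ka × Kb = Kw, so Kb = Kw/Ka = 1.0 × 10⁻¹⁴ / 6.83e-08 = 1.46e-07.

K_b = 1.46e-07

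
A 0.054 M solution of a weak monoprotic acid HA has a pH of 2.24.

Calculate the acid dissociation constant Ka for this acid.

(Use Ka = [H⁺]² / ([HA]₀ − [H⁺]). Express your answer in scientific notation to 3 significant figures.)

[H⁺] = 10^(−pH) = 10^(−2.24) = 5.754e-03 M. For HA ⇌ H⁺ + A⁻, Ka = [H⁺][A⁻]/[HA] = [H⁺]² / ([HA]₀ − [H⁺]) = (5.754e-03)² / (0.054 − 5.754e-03) = 6.86e-04.

K_a = 6.86e-04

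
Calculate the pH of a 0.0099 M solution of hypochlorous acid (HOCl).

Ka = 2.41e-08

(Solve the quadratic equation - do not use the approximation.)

x² + Ka×x - Ka×C = 0. Using quadratic formula: [H⁺] = 1.5434e-05

pH = 4.81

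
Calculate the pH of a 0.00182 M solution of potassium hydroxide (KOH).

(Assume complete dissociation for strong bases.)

[OH⁻] = 0.00182 M for strong base. pOH = -log[OH⁻] = 2.74, pH = 14 - pOH

pH = 11.26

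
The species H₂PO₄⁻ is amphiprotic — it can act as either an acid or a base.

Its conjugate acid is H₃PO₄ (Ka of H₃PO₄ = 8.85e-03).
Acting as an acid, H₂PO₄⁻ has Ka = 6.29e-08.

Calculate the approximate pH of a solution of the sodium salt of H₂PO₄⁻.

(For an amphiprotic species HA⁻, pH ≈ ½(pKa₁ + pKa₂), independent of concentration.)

pKa₁ = -log(8.85e-03) = 2.05; pKa₂ = -log(6.29e-08) = 7.20. For an amphiprotic species, pH ≈ ½(pKa₁ + pKa₂) = ½(2.05 + 7.20) = 4.63.

pH = 4.63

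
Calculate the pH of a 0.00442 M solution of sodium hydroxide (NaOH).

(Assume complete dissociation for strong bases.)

[OH⁻] = 0.00442 M for strong base. pOH = -log[OH⁻] = 2.35, pH = 14 - pOH

pH = 11.65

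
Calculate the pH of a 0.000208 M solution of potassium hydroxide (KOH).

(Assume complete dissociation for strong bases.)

[OH⁻] = 0.000208 M for strong base. pOH = -log[OH⁻] = 3.68, pH = 14 - pOH

pH = 10.32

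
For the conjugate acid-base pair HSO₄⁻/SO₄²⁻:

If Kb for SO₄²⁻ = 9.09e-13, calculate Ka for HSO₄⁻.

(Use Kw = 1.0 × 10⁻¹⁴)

For a conjugate pair Ka × Kb = Kw, so Ka = Kw/Kb = 1.0 × 10⁻¹⁴ / 9.09e-13 = 1.10e-02.

K_a = 1.10e-02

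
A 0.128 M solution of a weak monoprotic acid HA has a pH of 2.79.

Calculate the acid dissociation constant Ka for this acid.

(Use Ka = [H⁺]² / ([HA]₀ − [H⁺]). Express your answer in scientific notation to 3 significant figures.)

[H⁺] = 10^(−pH) = 10^(−2.79) = 1.622e-03 M. For HA ⇌ H⁺ + A⁻, Ka = [H⁺][A⁻]/[HA] = [H⁺]² / ([HA]₀ − [H⁺]) = (1.622e-03)² / (0.128 − 1.622e-03) = 2.08e-05.

K_a = 2.08e-05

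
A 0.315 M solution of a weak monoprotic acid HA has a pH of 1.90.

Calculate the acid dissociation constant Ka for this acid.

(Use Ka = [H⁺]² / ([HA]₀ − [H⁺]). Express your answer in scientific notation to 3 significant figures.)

[H⁺] = 10^(−pH) = 10^(−1.90) = 1.259e-02 M. For HA ⇌ H⁺ + A⁻, Ka = [H⁺][A⁻]/[HA] = [H⁺]² / ([HA]₀ − [H⁺]) = (1.259e-02)² / (0.315 − 1.259e-02) = 5.24e-04.

K_a = 5.24e-04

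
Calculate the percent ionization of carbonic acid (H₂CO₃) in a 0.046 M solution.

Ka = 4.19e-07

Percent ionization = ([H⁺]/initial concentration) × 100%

Using Ka equilibrium: x² + Ka×x - Ka×C = 0. Solving: [H⁺] = 1.3862e-04. Percent = (1.3862e-04/0.046) × 100

Percent ionization = 0.301%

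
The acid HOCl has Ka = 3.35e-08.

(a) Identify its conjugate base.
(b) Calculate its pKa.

(a) The conjugate base is formed by removing one H⁺ from HOCl, giving OCl⁻. (b) pKa = -log(Ka) = -log(3.35e-08) = 7.47.

Conjugate base: OCl⁻; pK_a = 7.47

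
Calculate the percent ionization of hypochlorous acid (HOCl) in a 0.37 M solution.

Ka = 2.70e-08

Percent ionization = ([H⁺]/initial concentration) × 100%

Using Ka equilibrium: x² + Ka×x - Ka×C = 0. Solving: [H⁺] = 9.9936e-05. Percent = (9.9936e-05/0.37) × 100

Percent ionization = 0.027%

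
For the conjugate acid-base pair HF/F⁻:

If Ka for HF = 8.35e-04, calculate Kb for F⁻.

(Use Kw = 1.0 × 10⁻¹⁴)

For a conjugate pair Ka × Kb = Kw, so Kb = Kw/Ka = 1.0 × 10⁻¹⁴ / 8.35e-04 = 1.20e-11.

K_b = 1.20e-11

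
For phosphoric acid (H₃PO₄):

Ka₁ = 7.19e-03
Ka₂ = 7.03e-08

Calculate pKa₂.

pKa₂ = -log(Ka₂) = -log(7.03e-08) = 7.15.

pK_{a2} = 7.15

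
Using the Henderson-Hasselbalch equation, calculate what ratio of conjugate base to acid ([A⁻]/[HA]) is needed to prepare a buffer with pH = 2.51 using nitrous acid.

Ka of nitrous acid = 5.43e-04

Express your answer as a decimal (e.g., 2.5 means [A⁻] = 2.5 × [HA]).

pKa = -log(5.43e-04) = 3.2652. pH = pKa + log([A⁻]/[HA]), so log([A⁻]/[HA]) = pH − pKa = 2.51 − 3.2652 = -0.7552. [A⁻]/[HA] = 10^(-0.7552) = 0.176

[A⁻]/[HA] = 0.176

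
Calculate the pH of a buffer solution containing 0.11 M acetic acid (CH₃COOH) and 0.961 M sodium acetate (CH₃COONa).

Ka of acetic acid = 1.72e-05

pKa = -log(1.72e-05) = 4.76. pH = pKa + log([A⁻]/[HA]) = 4.76 + log(0.961/0.11)

pH = 5.71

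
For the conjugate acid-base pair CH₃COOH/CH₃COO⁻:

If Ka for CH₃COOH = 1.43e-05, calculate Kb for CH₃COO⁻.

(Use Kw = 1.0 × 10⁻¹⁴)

For a conjugate pair Ka × Kb = Kw, so Kb = Kw/Ka = 1.0 × 10⁻¹⁴ / 1.43e-05 = 6.99e-10.

K_b = 6.99e-10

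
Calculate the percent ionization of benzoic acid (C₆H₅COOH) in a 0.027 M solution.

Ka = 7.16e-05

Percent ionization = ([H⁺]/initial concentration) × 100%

Using Ka equilibrium: x² + Ka×x - Ka×C = 0. Solving: [H⁺] = 1.3551e-03. Percent = (1.3551e-03/0.027) × 100

Percent ionization = 5.02%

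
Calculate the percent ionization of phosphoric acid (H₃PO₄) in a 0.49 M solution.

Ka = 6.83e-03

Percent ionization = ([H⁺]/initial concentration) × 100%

Using Ka equilibrium: x² + Ka×x - Ka×C = 0. Solving: [H⁺] = 5.4536e-02. Percent = (5.4536e-02/0.49) × 100

Percent ionization = 11.1%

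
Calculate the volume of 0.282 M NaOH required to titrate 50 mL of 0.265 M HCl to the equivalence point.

At equivalence: moles acid = moles base. moles HCl = 0.265 × 50/1000 = 0.01325 mol. V_base = moles / 0.282 × 1000 = 47.0 mL.

V_{base} = 47.0 mL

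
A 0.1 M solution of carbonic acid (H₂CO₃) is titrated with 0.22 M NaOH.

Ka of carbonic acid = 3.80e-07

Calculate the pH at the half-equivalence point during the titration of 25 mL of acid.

At half-equivalence [HA] = [A⁻], so Henderson-Hasselbalch gives pH = pKa = -log(3.80e-07) = 6.42.

pH = pKa = 6.42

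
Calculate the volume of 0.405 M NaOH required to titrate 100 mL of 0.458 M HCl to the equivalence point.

At equivalence: moles acid = moles base. moles HCl = 0.458 × 100/1000 = 0.0458 mol. V_base = moles / 0.405 × 1000 = 113.1 mL.

V_{base} = 113.1 mL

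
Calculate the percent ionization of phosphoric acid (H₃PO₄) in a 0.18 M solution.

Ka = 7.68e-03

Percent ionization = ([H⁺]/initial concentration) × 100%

Using Ka equilibrium: x² + Ka×x - Ka×C = 0. Solving: [H⁺] = 3.3538e-02. Percent = (3.3538e-02/0.18) × 100

Percent ionization = 18.6%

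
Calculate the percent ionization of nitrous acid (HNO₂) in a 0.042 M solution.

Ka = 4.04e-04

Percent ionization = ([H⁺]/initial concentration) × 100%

Using Ka equilibrium: x² + Ka×x - Ka×C = 0. Solving: [H⁺] = 3.9222e-03. Percent = (3.9222e-03/0.042) × 100

Percent ionization = 9.34%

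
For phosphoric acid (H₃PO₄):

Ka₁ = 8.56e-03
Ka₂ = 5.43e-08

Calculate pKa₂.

pKa₂ = -log(Ka₂) = -log(5.43e-08) = 7.27.

pK_{a2} = 7.27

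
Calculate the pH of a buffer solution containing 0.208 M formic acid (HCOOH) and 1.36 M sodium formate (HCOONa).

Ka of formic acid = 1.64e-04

pKa = -log(1.64e-04) = 3.79. pH = pKa + log([A⁻]/[HA]) = 3.79 + log(1.36/0.208)

pH = 4.60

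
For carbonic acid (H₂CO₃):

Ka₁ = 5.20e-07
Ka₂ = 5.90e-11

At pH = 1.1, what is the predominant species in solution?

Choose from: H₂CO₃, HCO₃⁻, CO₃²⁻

pKa₁ = 6.28, pKa₂ = 10.23. For a polyprotic acid the predominant species crosses at each pKa: below pKa_n the protonated form dominates, above it the deprotonated form does. At pH = 1.1, the predominant species is H₂CO₃.

H₂CO₃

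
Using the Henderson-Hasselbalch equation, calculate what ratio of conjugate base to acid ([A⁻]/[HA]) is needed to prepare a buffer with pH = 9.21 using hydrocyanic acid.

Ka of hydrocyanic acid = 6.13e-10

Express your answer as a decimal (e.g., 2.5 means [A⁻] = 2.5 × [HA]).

pKa = -log(6.13e-10) = 9.2125. pH = pKa + log([A⁻]/[HA]), so log([A⁻]/[HA]) = pH − pKa = 9.21 − 9.2125 = -0.0025. [A⁻]/[HA] = 10^(-0.0025) = 0.994

[A⁻]/[HA] = 0.994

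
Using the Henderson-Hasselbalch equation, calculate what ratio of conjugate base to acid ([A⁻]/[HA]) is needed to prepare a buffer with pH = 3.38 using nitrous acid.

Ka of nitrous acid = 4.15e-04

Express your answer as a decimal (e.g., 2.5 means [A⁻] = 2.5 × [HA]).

pKa = -log(4.15e-04) = 3.3820. pH = pKa + log([A⁻]/[HA]), so log([A⁻]/[HA]) = pH − pKa = 3.38 − 3.3820 = -0.0020. [A⁻]/[HA] = 10^(-0.0020) = 0.996

[A⁻]/[HA] = 0.996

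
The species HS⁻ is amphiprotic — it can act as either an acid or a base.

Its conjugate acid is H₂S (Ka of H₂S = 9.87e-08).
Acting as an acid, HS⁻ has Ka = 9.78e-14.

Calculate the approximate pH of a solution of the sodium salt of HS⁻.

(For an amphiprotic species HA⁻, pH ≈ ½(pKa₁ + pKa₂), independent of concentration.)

pKa₁ = -log(9.87e-08) = 7.01; pKa₂ = -log(9.78e-14) = 13.01. For an amphiprotic species, pH ≈ ½(pKa₁ + pKa₂) = ½(7.01 + 13.01) = 10.01.

pH = 10.01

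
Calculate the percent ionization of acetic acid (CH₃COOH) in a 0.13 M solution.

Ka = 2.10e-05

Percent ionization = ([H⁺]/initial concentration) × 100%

Using Ka equilibrium: x² + Ka×x - Ka×C = 0. Solving: [H⁺] = 1.6418e-03. Percent = (1.6418e-03/0.13) × 100

Percent ionization = 1.26%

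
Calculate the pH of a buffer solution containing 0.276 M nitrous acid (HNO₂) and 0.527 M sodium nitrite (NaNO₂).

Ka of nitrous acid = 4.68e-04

pKa = -log(4.68e-04) = 3.33. pH = pKa + log([A⁻]/[HA]) = 3.33 + log(0.527/0.276)

pH = 3.61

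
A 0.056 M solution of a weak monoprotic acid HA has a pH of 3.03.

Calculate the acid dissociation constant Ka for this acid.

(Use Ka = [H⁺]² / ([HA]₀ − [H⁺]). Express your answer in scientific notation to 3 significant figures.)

[H⁺] = 10^(−pH) = 10^(−3.03) = 9.333e-04 M. For HA ⇌ H⁺ + A⁻, Ka = [H⁺][A⁻]/[HA] = [H⁺]² / ([HA]₀ − [H⁺]) = (9.333e-04)² / (0.056 − 9.333e-04) = 1.58e-05.

K_a = 1.58e-05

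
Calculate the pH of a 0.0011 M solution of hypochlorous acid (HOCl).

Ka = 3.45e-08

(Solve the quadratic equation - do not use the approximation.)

x² + Ka×x - Ka×C = 0. Using quadratic formula: [H⁺] = 6.1431e-06

pH = 5.21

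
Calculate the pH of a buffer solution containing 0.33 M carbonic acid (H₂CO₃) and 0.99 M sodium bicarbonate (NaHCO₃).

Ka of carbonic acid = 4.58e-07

pKa = -log(4.58e-07) = 6.34. pH = pKa + log([A⁻]/[HA]) = 6.34 + log(0.99/0.33)

pH = 6.82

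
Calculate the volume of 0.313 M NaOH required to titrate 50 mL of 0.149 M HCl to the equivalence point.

At equivalence: moles acid = moles base. moles HCl = 0.149 × 50/1000 = 0.00745 mol. V_base = moles / 0.313 × 1000 = 23.8 mL.

V_{base} = 23.8 mL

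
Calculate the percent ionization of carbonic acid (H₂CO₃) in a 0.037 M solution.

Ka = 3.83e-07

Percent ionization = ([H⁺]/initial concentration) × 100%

Using Ka equilibrium: x² + Ka×x - Ka×C = 0. Solving: [H⁺] = 1.1885e-04. Percent = (1.1885e-04/0.037) × 100

Percent ionization = 0.321%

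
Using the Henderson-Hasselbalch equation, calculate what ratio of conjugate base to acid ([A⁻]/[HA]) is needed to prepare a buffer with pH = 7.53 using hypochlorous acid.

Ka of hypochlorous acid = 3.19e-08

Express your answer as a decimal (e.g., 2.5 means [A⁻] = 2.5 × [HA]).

pKa = -log(3.19e-08) = 7.4962. pH = pKa + log([A⁻]/[HA]), so log([A⁻]/[HA]) = pH − pKa = 7.53 − 7.4962 = 0.0338. [A⁻]/[HA] = 10^(0.0338) = 1.08

[A⁻]/[HA] = 1.08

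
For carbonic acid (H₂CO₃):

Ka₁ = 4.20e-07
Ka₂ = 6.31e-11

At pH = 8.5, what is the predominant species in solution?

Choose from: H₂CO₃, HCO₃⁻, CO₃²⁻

pKa₁ = 6.38, pKa₂ = 10.20. For a polyprotic acid the predominant species crosses at each pKa: below pKa_n the protonated form dominates, above it the deprotonated form does. At pH = 8.5, the predominant species is HCO₃⁻.

HCO₃⁻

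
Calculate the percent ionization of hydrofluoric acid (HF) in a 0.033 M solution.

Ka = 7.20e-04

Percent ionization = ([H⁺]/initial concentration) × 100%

Using Ka equilibrium: x² + Ka×x - Ka×C = 0. Solving: [H⁺] = 4.5277e-03. Percent = (4.5277e-03/0.033) × 100

Percent ionization = 13.7%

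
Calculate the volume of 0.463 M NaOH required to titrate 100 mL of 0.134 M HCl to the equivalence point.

At equivalence: moles acid = moles base. moles HCl = 0.134 × 100/1000 = 0.0134 mol. V_base = moles / 0.463 × 1000 = 28.9 mL.

V_{base} = 28.9 mL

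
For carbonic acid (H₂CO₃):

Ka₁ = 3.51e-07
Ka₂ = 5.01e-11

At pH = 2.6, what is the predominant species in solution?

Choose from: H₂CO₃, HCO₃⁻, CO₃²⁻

pKa₁ = 6.45, pKa₂ = 10.30. For a polyprotic acid the predominant species crosses at each pKa: below pKa_n the protonated form dominates, above it the deprotonated form does. At pH = 2.6, the predominant species is H₂CO₃.

H₂CO₃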